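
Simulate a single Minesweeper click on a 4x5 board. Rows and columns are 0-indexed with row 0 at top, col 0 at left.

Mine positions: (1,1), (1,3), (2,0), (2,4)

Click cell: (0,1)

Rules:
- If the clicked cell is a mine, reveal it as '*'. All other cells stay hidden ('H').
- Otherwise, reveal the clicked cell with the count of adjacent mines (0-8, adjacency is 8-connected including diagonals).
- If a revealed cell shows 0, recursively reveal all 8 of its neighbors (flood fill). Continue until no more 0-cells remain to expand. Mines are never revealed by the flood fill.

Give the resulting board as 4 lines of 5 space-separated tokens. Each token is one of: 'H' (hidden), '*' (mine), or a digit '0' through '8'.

H 1 H H H
H H H H H
H H H H H
H H H H H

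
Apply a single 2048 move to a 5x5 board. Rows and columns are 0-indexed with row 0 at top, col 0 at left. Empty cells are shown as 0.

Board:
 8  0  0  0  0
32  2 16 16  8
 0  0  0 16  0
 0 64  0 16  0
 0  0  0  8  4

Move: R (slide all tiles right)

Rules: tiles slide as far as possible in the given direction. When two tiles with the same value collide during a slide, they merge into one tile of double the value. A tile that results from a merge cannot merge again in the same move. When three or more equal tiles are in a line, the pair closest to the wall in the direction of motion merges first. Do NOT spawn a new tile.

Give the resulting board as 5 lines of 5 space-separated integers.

Answer:  0  0  0  0  8
 0 32  2 32  8
 0  0  0  0 16
 0  0  0 64 16
 0  0  0  8  4

Derivation:
Slide right:
row 0: [8, 0, 0, 0, 0] -> [0, 0, 0, 0, 8]
row 1: [32, 2, 16, 16, 8] -> [0, 32, 2, 32, 8]
row 2: [0, 0, 0, 16, 0] -> [0, 0, 0, 0, 16]
row 3: [0, 64, 0, 16, 0] -> [0, 0, 0, 64, 16]
row 4: [0, 0, 0, 8, 4] -> [0, 0, 0, 8, 4]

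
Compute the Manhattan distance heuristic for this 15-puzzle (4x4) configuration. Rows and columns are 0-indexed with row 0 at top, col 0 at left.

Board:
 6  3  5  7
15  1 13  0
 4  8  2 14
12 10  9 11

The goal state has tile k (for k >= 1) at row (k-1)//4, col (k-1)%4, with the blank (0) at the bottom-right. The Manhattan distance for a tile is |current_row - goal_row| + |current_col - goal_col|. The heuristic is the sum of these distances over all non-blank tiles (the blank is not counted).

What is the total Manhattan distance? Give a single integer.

Tile 6: (0,0)->(1,1) = 2
Tile 3: (0,1)->(0,2) = 1
Tile 5: (0,2)->(1,0) = 3
Tile 7: (0,3)->(1,2) = 2
Tile 15: (1,0)->(3,2) = 4
Tile 1: (1,1)->(0,0) = 2
Tile 13: (1,2)->(3,0) = 4
Tile 4: (2,0)->(0,3) = 5
Tile 8: (2,1)->(1,3) = 3
Tile 2: (2,2)->(0,1) = 3
Tile 14: (2,3)->(3,1) = 3
Tile 12: (3,0)->(2,3) = 4
Tile 10: (3,1)->(2,1) = 1
Tile 9: (3,2)->(2,0) = 3
Tile 11: (3,3)->(2,2) = 2
Sum: 2 + 1 + 3 + 2 + 4 + 2 + 4 + 5 + 3 + 3 + 3 + 4 + 1 + 3 + 2 = 42

Answer: 42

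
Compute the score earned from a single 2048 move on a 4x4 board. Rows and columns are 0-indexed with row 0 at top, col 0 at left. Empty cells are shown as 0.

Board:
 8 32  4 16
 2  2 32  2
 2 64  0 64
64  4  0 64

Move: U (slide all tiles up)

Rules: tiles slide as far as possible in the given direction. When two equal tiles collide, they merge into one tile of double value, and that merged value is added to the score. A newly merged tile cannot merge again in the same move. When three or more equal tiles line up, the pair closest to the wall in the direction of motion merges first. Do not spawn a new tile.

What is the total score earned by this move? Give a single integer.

Slide up:
col 0: [8, 2, 2, 64] -> [8, 4, 64, 0]  score +4 (running 4)
col 1: [32, 2, 64, 4] -> [32, 2, 64, 4]  score +0 (running 4)
col 2: [4, 32, 0, 0] -> [4, 32, 0, 0]  score +0 (running 4)
col 3: [16, 2, 64, 64] -> [16, 2, 128, 0]  score +128 (running 132)
Board after move:
  8  32   4  16
  4   2  32   2
 64  64   0 128
  0   4   0   0

Answer: 132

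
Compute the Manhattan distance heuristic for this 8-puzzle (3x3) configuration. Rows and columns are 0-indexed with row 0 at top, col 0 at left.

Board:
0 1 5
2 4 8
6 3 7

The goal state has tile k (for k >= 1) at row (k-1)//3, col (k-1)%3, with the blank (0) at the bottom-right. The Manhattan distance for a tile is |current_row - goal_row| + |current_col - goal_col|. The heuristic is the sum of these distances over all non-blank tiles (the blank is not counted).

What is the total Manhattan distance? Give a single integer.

Answer: 16

Derivation:
Tile 1: (0,1)->(0,0) = 1
Tile 5: (0,2)->(1,1) = 2
Tile 2: (1,0)->(0,1) = 2
Tile 4: (1,1)->(1,0) = 1
Tile 8: (1,2)->(2,1) = 2
Tile 6: (2,0)->(1,2) = 3
Tile 3: (2,1)->(0,2) = 3
Tile 7: (2,2)->(2,0) = 2
Sum: 1 + 2 + 2 + 1 + 2 + 3 + 3 + 2 = 16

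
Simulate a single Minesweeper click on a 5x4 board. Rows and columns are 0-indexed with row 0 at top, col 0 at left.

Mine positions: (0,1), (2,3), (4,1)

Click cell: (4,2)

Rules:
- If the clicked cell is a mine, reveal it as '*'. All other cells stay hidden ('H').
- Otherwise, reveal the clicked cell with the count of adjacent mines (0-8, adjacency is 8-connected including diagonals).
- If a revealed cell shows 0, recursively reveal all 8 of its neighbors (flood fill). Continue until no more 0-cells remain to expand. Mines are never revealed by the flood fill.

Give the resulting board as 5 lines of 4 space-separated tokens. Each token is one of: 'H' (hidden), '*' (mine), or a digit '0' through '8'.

H H H H
H H H H
H H H H
H H H H
H H 1 H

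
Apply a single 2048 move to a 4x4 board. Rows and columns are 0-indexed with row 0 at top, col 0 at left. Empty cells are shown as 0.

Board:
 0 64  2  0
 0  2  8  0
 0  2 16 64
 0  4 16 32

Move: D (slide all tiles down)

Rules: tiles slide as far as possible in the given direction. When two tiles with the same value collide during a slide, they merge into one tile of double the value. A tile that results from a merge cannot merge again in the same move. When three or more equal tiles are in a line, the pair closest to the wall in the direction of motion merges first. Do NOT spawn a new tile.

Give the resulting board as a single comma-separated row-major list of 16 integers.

Answer: 0, 0, 0, 0, 0, 64, 2, 0, 0, 4, 8, 64, 0, 4, 32, 32

Derivation:
Slide down:
col 0: [0, 0, 0, 0] -> [0, 0, 0, 0]
col 1: [64, 2, 2, 4] -> [0, 64, 4, 4]
col 2: [2, 8, 16, 16] -> [0, 2, 8, 32]
col 3: [0, 0, 64, 32] -> [0, 0, 64, 32]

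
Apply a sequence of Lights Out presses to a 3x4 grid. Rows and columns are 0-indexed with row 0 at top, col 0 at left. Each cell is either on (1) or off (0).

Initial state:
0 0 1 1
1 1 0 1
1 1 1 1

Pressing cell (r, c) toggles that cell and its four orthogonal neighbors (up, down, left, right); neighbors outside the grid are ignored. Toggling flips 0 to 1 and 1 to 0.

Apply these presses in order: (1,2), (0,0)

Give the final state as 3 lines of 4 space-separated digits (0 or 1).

After press 1 at (1,2):
0 0 0 1
1 0 1 0
1 1 0 1

After press 2 at (0,0):
1 1 0 1
0 0 1 0
1 1 0 1

Answer: 1 1 0 1
0 0 1 0
1 1 0 1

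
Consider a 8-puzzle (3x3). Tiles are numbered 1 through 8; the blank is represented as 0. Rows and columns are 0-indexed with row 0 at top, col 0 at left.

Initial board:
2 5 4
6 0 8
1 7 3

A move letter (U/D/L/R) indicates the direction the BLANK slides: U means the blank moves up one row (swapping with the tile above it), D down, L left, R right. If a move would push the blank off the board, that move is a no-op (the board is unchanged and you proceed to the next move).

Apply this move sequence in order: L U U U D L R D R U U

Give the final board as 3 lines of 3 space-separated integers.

After move 1 (L):
2 5 4
0 6 8
1 7 3

After move 2 (U):
0 5 4
2 6 8
1 7 3

After move 3 (U):
0 5 4
2 6 8
1 7 3

After move 4 (U):
0 5 4
2 6 8
1 7 3

After move 5 (D):
2 5 4
0 6 8
1 7 3

After move 6 (L):
2 5 4
0 6 8
1 7 3

After move 7 (R):
2 5 4
6 0 8
1 7 3

After move 8 (D):
2 5 4
6 7 8
1 0 3

After move 9 (R):
2 5 4
6 7 8
1 3 0

After move 10 (U):
2 5 4
6 7 0
1 3 8

After move 11 (U):
2 5 0
6 7 4
1 3 8

Answer: 2 5 0
6 7 4
1 3 8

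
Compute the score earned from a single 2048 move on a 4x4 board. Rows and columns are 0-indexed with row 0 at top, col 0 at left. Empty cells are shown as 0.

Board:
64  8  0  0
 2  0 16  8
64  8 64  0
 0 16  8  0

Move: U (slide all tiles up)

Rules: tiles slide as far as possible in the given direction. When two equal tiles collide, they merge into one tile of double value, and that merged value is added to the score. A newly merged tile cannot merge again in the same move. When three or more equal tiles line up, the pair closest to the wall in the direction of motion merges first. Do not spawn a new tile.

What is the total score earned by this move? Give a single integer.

Answer: 16

Derivation:
Slide up:
col 0: [64, 2, 64, 0] -> [64, 2, 64, 0]  score +0 (running 0)
col 1: [8, 0, 8, 16] -> [16, 16, 0, 0]  score +16 (running 16)
col 2: [0, 16, 64, 8] -> [16, 64, 8, 0]  score +0 (running 16)
col 3: [0, 8, 0, 0] -> [8, 0, 0, 0]  score +0 (running 16)
Board after move:
64 16 16  8
 2 16 64  0
64  0  8  0
 0  0  0  0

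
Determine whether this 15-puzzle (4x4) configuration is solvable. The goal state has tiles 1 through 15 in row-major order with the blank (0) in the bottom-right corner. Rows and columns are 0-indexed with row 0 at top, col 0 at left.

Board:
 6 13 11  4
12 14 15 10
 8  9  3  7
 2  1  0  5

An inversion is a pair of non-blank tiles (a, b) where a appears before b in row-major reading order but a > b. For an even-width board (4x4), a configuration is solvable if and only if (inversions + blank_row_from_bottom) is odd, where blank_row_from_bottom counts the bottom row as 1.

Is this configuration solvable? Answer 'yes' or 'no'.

Inversions: 75
Blank is in row 3 (0-indexed from top), which is row 1 counting from the bottom (bottom = 1).
75 + 1 = 76, which is even, so the puzzle is not solvable.

Answer: no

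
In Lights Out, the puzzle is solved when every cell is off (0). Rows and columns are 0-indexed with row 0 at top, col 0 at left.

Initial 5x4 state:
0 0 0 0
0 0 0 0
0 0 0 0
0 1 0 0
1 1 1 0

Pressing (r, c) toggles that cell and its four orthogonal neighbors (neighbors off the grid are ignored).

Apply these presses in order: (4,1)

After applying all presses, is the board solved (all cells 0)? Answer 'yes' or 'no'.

After press 1 at (4,1):
0 0 0 0
0 0 0 0
0 0 0 0
0 0 0 0
0 0 0 0

Lights still on: 0

Answer: yes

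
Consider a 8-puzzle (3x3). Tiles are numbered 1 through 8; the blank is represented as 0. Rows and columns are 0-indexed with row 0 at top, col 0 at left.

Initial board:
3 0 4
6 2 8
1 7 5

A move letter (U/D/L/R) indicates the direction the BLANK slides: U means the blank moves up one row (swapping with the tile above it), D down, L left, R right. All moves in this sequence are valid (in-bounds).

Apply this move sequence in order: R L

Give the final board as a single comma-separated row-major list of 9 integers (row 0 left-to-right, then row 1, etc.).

After move 1 (R):
3 4 0
6 2 8
1 7 5

After move 2 (L):
3 0 4
6 2 8
1 7 5

Answer: 3, 0, 4, 6, 2, 8, 1, 7, 5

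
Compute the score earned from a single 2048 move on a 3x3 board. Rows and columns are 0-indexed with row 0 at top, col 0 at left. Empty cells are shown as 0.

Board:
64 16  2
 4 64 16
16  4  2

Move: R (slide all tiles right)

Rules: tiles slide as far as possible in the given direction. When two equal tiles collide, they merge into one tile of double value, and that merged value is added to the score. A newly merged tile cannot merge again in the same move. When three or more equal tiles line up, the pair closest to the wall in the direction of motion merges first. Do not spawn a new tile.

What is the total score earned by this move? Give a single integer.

Slide right:
row 0: [64, 16, 2] -> [64, 16, 2]  score +0 (running 0)
row 1: [4, 64, 16] -> [4, 64, 16]  score +0 (running 0)
row 2: [16, 4, 2] -> [16, 4, 2]  score +0 (running 0)
Board after move:
64 16  2
 4 64 16
16  4  2

Answer: 0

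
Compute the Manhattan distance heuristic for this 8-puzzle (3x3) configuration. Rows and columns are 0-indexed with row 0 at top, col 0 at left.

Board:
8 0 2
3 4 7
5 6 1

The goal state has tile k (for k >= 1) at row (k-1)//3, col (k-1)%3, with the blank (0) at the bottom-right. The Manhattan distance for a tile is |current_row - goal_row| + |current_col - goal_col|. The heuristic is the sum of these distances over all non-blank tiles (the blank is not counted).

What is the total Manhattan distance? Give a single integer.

Tile 8: at (0,0), goal (2,1), distance |0-2|+|0-1| = 3
Tile 2: at (0,2), goal (0,1), distance |0-0|+|2-1| = 1
Tile 3: at (1,0), goal (0,2), distance |1-0|+|0-2| = 3
Tile 4: at (1,1), goal (1,0), distance |1-1|+|1-0| = 1
Tile 7: at (1,2), goal (2,0), distance |1-2|+|2-0| = 3
Tile 5: at (2,0), goal (1,1), distance |2-1|+|0-1| = 2
Tile 6: at (2,1), goal (1,2), distance |2-1|+|1-2| = 2
Tile 1: at (2,2), goal (0,0), distance |2-0|+|2-0| = 4
Sum: 3 + 1 + 3 + 1 + 3 + 2 + 2 + 4 = 19

Answer: 19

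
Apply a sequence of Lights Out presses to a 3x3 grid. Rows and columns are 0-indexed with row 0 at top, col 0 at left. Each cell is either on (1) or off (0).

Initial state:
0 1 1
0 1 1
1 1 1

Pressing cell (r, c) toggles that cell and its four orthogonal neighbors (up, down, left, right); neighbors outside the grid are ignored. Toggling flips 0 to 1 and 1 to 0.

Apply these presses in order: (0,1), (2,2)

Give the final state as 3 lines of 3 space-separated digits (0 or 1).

Answer: 1 0 0
0 0 0
1 0 0

Derivation:
After press 1 at (0,1):
1 0 0
0 0 1
1 1 1

After press 2 at (2,2):
1 0 0
0 0 0
1 0 0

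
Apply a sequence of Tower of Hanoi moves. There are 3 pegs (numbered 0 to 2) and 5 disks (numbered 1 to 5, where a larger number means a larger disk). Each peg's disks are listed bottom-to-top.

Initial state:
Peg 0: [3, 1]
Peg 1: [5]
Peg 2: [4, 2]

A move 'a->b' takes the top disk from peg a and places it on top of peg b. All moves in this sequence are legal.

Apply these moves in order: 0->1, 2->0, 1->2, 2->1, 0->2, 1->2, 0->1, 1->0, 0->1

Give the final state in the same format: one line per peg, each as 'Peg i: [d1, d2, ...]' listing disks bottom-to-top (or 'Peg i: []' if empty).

Answer: Peg 0: []
Peg 1: [5, 3]
Peg 2: [4, 2, 1]

Derivation:
After move 1 (0->1):
Peg 0: [3]
Peg 1: [5, 1]
Peg 2: [4, 2]

After move 2 (2->0):
Peg 0: [3, 2]
Peg 1: [5, 1]
Peg 2: [4]

After move 3 (1->2):
Peg 0: [3, 2]
Peg 1: [5]
Peg 2: [4, 1]

After move 4 (2->1):
Peg 0: [3, 2]
Peg 1: [5, 1]
Peg 2: [4]

After move 5 (0->2):
Peg 0: [3]
Peg 1: [5, 1]
Peg 2: [4, 2]

After move 6 (1->2):
Peg 0: [3]
Peg 1: [5]
Peg 2: [4, 2, 1]

After move 7 (0->1):
Peg 0: []
Peg 1: [5, 3]
Peg 2: [4, 2, 1]

After move 8 (1->0):
Peg 0: [3]
Peg 1: [5]
Peg 2: [4, 2, 1]

After move 9 (0->1):
Peg 0: []
Peg 1: [5, 3]
Peg 2: [4, 2, 1]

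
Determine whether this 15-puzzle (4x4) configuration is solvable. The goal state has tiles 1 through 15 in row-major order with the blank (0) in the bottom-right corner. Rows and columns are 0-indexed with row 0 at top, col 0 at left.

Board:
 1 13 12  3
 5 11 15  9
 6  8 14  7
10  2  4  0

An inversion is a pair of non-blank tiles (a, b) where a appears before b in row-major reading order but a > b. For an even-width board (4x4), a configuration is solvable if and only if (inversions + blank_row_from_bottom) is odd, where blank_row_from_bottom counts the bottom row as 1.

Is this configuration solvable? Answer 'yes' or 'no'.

Inversions: 57
Blank is in row 3 (0-indexed from top), which is row 1 counting from the bottom (bottom = 1).
57 + 1 = 58, which is even, so the puzzle is not solvable.

Answer: no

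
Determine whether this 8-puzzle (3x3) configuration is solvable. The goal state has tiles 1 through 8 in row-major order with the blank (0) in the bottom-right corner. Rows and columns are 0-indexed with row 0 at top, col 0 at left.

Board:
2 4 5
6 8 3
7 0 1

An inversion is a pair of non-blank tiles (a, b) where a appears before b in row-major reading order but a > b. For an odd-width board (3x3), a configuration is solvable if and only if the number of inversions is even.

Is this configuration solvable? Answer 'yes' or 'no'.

Inversions (pairs i<j in row-major order where tile[i] > tile[j] > 0): 12
12 is even, so the puzzle is solvable.

Answer: yes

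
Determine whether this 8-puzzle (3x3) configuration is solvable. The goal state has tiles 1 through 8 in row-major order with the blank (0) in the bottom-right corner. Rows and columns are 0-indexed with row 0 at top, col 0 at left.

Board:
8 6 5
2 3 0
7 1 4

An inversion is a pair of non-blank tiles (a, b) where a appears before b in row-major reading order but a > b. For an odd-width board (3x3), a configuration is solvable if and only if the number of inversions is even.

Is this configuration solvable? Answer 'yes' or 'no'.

Answer: yes

Derivation:
Inversions (pairs i<j in row-major order where tile[i] > tile[j] > 0): 20
20 is even, so the puzzle is solvable.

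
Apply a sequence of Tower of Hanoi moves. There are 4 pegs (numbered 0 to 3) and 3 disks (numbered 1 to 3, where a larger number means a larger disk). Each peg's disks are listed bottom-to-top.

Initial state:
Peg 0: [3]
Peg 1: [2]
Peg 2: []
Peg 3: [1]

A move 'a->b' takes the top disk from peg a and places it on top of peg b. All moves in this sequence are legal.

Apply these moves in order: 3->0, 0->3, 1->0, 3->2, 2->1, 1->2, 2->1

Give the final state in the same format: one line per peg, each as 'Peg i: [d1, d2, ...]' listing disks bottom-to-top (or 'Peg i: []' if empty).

After move 1 (3->0):
Peg 0: [3, 1]
Peg 1: [2]
Peg 2: []
Peg 3: []

After move 2 (0->3):
Peg 0: [3]
Peg 1: [2]
Peg 2: []
Peg 3: [1]

After move 3 (1->0):
Peg 0: [3, 2]
Peg 1: []
Peg 2: []
Peg 3: [1]

After move 4 (3->2):
Peg 0: [3, 2]
Peg 1: []
Peg 2: [1]
Peg 3: []

After move 5 (2->1):
Peg 0: [3, 2]
Peg 1: [1]
Peg 2: []
Peg 3: []

After move 6 (1->2):
Peg 0: [3, 2]
Peg 1: []
Peg 2: [1]
Peg 3: []

After move 7 (2->1):
Peg 0: [3, 2]
Peg 1: [1]
Peg 2: []
Peg 3: []

Answer: Peg 0: [3, 2]
Peg 1: [1]
Peg 2: []
Peg 3: []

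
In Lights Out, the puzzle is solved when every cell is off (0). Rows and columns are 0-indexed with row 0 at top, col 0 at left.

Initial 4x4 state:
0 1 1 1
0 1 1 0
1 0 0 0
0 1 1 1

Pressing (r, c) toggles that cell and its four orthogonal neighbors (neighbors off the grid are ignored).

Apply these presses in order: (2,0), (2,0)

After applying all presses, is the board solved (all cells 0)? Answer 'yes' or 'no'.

Answer: no

Derivation:
After press 1 at (2,0):
0 1 1 1
1 1 1 0
0 1 0 0
1 1 1 1

After press 2 at (2,0):
0 1 1 1
0 1 1 0
1 0 0 0
0 1 1 1

Lights still on: 9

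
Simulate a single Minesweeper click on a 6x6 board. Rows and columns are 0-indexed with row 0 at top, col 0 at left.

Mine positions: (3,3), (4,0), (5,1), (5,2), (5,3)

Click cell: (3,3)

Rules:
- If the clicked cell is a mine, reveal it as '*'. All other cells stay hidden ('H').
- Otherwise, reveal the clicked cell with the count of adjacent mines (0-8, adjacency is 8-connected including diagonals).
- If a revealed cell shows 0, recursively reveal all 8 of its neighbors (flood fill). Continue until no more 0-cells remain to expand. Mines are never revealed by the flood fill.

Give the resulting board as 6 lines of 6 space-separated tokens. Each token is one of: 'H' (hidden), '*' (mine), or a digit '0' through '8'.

H H H H H H
H H H H H H
H H H H H H
H H H * H H
H H H H H H
H H H H H H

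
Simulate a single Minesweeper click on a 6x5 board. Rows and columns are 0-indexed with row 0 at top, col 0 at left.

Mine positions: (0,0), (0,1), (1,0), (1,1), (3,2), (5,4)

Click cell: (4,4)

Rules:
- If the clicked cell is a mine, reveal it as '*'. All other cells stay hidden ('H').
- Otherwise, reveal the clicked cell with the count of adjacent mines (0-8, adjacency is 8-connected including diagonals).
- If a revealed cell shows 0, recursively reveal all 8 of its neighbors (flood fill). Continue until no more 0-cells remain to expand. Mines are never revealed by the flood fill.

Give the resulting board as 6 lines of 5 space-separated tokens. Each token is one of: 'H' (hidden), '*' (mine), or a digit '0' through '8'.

H H H H H
H H H H H
H H H H H
H H H H H
H H H H 1
H H H H H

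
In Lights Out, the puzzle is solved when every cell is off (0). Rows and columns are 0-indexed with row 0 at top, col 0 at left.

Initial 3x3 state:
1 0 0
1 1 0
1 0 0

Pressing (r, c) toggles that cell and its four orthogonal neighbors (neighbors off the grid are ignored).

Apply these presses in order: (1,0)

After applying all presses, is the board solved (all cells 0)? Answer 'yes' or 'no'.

After press 1 at (1,0):
0 0 0
0 0 0
0 0 0

Lights still on: 0

Answer: yes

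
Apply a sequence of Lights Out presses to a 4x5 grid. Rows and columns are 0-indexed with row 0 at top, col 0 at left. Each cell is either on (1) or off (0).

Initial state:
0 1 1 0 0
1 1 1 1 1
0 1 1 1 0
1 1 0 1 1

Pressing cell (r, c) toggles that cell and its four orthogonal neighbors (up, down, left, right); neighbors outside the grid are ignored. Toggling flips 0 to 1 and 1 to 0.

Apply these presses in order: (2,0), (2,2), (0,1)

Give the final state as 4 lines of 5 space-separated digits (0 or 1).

Answer: 1 0 0 0 0
0 0 0 1 1
1 1 0 0 0
0 1 1 1 1

Derivation:
After press 1 at (2,0):
0 1 1 0 0
0 1 1 1 1
1 0 1 1 0
0 1 0 1 1

After press 2 at (2,2):
0 1 1 0 0
0 1 0 1 1
1 1 0 0 0
0 1 1 1 1

After press 3 at (0,1):
1 0 0 0 0
0 0 0 1 1
1 1 0 0 0
0 1 1 1 1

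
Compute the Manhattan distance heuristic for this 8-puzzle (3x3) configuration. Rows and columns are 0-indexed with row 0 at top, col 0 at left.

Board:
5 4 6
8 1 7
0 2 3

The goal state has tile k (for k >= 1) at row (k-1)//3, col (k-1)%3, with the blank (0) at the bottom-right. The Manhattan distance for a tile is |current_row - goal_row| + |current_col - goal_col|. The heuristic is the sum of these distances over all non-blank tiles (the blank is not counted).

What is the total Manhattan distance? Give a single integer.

Tile 5: at (0,0), goal (1,1), distance |0-1|+|0-1| = 2
Tile 4: at (0,1), goal (1,0), distance |0-1|+|1-0| = 2
Tile 6: at (0,2), goal (1,2), distance |0-1|+|2-2| = 1
Tile 8: at (1,0), goal (2,1), distance |1-2|+|0-1| = 2
Tile 1: at (1,1), goal (0,0), distance |1-0|+|1-0| = 2
Tile 7: at (1,2), goal (2,0), distance |1-2|+|2-0| = 3
Tile 2: at (2,1), goal (0,1), distance |2-0|+|1-1| = 2
Tile 3: at (2,2), goal (0,2), distance |2-0|+|2-2| = 2
Sum: 2 + 2 + 1 + 2 + 2 + 3 + 2 + 2 = 16

Answer: 16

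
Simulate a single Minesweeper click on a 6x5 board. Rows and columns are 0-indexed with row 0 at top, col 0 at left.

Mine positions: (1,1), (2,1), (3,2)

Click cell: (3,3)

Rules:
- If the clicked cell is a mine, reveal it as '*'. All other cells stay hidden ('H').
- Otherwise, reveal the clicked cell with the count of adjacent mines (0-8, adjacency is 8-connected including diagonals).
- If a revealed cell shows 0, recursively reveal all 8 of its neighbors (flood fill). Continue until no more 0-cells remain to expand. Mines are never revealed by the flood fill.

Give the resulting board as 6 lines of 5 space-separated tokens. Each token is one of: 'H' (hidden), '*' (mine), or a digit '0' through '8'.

H H H H H
H H H H H
H H H H H
H H H 1 H
H H H H H
H H H H H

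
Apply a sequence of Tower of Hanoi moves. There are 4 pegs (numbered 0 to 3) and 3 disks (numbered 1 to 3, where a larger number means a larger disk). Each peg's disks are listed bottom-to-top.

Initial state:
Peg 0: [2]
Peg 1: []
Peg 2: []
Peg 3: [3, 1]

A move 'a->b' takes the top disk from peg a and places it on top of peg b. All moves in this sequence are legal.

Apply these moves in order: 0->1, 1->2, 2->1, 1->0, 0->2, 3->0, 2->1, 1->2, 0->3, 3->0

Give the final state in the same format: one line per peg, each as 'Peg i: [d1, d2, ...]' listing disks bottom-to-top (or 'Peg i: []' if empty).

Answer: Peg 0: [1]
Peg 1: []
Peg 2: [2]
Peg 3: [3]

Derivation:
After move 1 (0->1):
Peg 0: []
Peg 1: [2]
Peg 2: []
Peg 3: [3, 1]

After move 2 (1->2):
Peg 0: []
Peg 1: []
Peg 2: [2]
Peg 3: [3, 1]

After move 3 (2->1):
Peg 0: []
Peg 1: [2]
Peg 2: []
Peg 3: [3, 1]

After move 4 (1->0):
Peg 0: [2]
Peg 1: []
Peg 2: []
Peg 3: [3, 1]

After move 5 (0->2):
Peg 0: []
Peg 1: []
Peg 2: [2]
Peg 3: [3, 1]

After move 6 (3->0):
Peg 0: [1]
Peg 1: []
Peg 2: [2]
Peg 3: [3]

After move 7 (2->1):
Peg 0: [1]
Peg 1: [2]
Peg 2: []
Peg 3: [3]

After move 8 (1->2):
Peg 0: [1]
Peg 1: []
Peg 2: [2]
Peg 3: [3]

After move 9 (0->3):
Peg 0: []
Peg 1: []
Peg 2: [2]
Peg 3: [3, 1]

After move 10 (3->0):
Peg 0: [1]
Peg 1: []
Peg 2: [2]
Peg 3: [3]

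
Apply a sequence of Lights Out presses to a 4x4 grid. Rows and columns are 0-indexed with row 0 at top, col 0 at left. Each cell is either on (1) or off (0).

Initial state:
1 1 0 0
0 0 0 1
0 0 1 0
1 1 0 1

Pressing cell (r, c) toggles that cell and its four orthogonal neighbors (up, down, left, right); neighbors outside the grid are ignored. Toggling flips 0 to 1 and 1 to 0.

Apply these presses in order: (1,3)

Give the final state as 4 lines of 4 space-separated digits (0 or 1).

After press 1 at (1,3):
1 1 0 1
0 0 1 0
0 0 1 1
1 1 0 1

Answer: 1 1 0 1
0 0 1 0
0 0 1 1
1 1 0 1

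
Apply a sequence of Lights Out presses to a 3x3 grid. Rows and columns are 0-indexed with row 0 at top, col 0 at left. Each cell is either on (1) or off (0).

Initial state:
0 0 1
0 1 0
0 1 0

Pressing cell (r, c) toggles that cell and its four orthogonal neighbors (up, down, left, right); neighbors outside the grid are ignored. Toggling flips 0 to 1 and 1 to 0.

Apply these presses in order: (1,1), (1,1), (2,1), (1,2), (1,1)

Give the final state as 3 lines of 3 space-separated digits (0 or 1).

After press 1 at (1,1):
0 1 1
1 0 1
0 0 0

After press 2 at (1,1):
0 0 1
0 1 0
0 1 0

After press 3 at (2,1):
0 0 1
0 0 0
1 0 1

After press 4 at (1,2):
0 0 0
0 1 1
1 0 0

After press 5 at (1,1):
0 1 0
1 0 0
1 1 0

Answer: 0 1 0
1 0 0
1 1 0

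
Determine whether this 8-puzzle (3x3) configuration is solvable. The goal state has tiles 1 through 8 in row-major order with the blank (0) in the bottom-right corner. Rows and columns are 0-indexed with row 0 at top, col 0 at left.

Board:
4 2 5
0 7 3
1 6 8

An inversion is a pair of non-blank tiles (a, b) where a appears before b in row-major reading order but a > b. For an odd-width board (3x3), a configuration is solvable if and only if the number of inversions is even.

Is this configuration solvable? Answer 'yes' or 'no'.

Inversions (pairs i<j in row-major order where tile[i] > tile[j] > 0): 10
10 is even, so the puzzle is solvable.

Answer: yes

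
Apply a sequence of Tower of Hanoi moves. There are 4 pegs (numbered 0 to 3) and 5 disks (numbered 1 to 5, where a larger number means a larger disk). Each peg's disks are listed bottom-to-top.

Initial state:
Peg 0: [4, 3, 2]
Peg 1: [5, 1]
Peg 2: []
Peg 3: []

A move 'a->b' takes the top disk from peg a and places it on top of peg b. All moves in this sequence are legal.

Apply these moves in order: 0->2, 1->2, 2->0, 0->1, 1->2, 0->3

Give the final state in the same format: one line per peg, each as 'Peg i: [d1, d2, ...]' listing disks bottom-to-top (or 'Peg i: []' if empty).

After move 1 (0->2):
Peg 0: [4, 3]
Peg 1: [5, 1]
Peg 2: [2]
Peg 3: []

After move 2 (1->2):
Peg 0: [4, 3]
Peg 1: [5]
Peg 2: [2, 1]
Peg 3: []

After move 3 (2->0):
Peg 0: [4, 3, 1]
Peg 1: [5]
Peg 2: [2]
Peg 3: []

After move 4 (0->1):
Peg 0: [4, 3]
Peg 1: [5, 1]
Peg 2: [2]
Peg 3: []

After move 5 (1->2):
Peg 0: [4, 3]
Peg 1: [5]
Peg 2: [2, 1]
Peg 3: []

After move 6 (0->3):
Peg 0: [4]
Peg 1: [5]
Peg 2: [2, 1]
Peg 3: [3]

Answer: Peg 0: [4]
Peg 1: [5]
Peg 2: [2, 1]
Peg 3: [3]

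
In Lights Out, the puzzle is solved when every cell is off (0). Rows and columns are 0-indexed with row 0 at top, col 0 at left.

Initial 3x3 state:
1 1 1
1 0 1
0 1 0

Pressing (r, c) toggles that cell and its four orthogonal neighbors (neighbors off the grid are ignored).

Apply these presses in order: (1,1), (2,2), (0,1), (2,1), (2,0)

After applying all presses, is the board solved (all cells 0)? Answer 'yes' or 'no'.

After press 1 at (1,1):
1 0 1
0 1 0
0 0 0

After press 2 at (2,2):
1 0 1
0 1 1
0 1 1

After press 3 at (0,1):
0 1 0
0 0 1
0 1 1

After press 4 at (2,1):
0 1 0
0 1 1
1 0 0

After press 5 at (2,0):
0 1 0
1 1 1
0 1 0

Lights still on: 5

Answer: no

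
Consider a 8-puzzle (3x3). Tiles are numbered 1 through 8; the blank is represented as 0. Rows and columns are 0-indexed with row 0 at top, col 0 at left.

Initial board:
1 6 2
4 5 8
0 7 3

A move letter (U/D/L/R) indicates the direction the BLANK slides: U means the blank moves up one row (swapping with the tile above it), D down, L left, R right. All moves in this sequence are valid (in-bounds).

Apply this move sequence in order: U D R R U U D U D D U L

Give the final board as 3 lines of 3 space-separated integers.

Answer: 1 6 2
4 0 5
7 3 8

Derivation:
After move 1 (U):
1 6 2
0 5 8
4 7 3

After move 2 (D):
1 6 2
4 5 8
0 7 3

After move 3 (R):
1 6 2
4 5 8
7 0 3

After move 4 (R):
1 6 2
4 5 8
7 3 0

After move 5 (U):
1 6 2
4 5 0
7 3 8

After move 6 (U):
1 6 0
4 5 2
7 3 8

After move 7 (D):
1 6 2
4 5 0
7 3 8

After move 8 (U):
1 6 0
4 5 2
7 3 8

After move 9 (D):
1 6 2
4 5 0
7 3 8

After move 10 (D):
1 6 2
4 5 8
7 3 0

After move 11 (U):
1 6 2
4 5 0
7 3 8

After move 12 (L):
1 6 2
4 0 5
7 3 8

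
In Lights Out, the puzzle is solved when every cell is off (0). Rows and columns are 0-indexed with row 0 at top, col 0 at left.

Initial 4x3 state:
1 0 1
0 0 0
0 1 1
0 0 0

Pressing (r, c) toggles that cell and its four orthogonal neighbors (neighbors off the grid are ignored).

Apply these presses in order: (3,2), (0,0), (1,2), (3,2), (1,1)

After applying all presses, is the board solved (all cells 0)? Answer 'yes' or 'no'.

Answer: yes

Derivation:
After press 1 at (3,2):
1 0 1
0 0 0
0 1 0
0 1 1

After press 2 at (0,0):
0 1 1
1 0 0
0 1 0
0 1 1

After press 3 at (1,2):
0 1 0
1 1 1
0 1 1
0 1 1

After press 4 at (3,2):
0 1 0
1 1 1
0 1 0
0 0 0

After press 5 at (1,1):
0 0 0
0 0 0
0 0 0
0 0 0

Lights still on: 0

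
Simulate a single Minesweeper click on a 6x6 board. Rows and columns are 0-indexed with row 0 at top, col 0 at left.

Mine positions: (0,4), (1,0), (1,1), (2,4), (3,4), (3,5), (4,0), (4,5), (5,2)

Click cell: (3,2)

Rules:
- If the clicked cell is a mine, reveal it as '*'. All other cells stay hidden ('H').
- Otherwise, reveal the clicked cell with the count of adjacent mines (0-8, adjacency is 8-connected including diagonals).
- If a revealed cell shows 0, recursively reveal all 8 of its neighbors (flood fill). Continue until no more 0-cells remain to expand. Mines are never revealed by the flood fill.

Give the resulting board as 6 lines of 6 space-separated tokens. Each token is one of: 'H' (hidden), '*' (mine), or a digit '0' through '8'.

H H H H H H
H H H H H H
H 2 1 2 H H
H 1 0 2 H H
H 2 1 2 H H
H H H H H H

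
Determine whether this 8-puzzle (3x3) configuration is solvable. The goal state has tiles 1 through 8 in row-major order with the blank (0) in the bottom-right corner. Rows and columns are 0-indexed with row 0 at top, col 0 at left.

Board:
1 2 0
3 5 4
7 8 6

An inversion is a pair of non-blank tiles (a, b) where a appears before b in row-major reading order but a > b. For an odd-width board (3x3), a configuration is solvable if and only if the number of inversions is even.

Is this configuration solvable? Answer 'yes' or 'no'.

Answer: no

Derivation:
Inversions (pairs i<j in row-major order where tile[i] > tile[j] > 0): 3
3 is odd, so the puzzle is not solvable.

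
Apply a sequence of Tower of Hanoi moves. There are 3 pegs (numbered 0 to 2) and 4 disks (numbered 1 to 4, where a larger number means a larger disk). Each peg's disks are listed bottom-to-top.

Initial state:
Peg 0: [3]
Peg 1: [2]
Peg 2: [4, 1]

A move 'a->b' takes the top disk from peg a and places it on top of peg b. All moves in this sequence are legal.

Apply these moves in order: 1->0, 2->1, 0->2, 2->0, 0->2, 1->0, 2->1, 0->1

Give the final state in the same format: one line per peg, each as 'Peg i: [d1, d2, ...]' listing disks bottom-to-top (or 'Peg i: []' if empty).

After move 1 (1->0):
Peg 0: [3, 2]
Peg 1: []
Peg 2: [4, 1]

After move 2 (2->1):
Peg 0: [3, 2]
Peg 1: [1]
Peg 2: [4]

After move 3 (0->2):
Peg 0: [3]
Peg 1: [1]
Peg 2: [4, 2]

After move 4 (2->0):
Peg 0: [3, 2]
Peg 1: [1]
Peg 2: [4]

After move 5 (0->2):
Peg 0: [3]
Peg 1: [1]
Peg 2: [4, 2]

After move 6 (1->0):
Peg 0: [3, 1]
Peg 1: []
Peg 2: [4, 2]

After move 7 (2->1):
Peg 0: [3, 1]
Peg 1: [2]
Peg 2: [4]

After move 8 (0->1):
Peg 0: [3]
Peg 1: [2, 1]
Peg 2: [4]

Answer: Peg 0: [3]
Peg 1: [2, 1]
Peg 2: [4]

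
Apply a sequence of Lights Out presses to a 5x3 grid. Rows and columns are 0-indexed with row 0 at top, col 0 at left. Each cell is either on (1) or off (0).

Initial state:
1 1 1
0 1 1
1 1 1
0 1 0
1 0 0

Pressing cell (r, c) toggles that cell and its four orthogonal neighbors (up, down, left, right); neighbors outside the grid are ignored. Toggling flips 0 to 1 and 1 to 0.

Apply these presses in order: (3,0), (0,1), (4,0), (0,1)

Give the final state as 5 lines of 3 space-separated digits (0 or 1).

Answer: 1 1 1
0 1 1
0 1 1
0 0 0
1 1 0

Derivation:
After press 1 at (3,0):
1 1 1
0 1 1
0 1 1
1 0 0
0 0 0

After press 2 at (0,1):
0 0 0
0 0 1
0 1 1
1 0 0
0 0 0

After press 3 at (4,0):
0 0 0
0 0 1
0 1 1
0 0 0
1 1 0

After press 4 at (0,1):
1 1 1
0 1 1
0 1 1
0 0 0
1 1 0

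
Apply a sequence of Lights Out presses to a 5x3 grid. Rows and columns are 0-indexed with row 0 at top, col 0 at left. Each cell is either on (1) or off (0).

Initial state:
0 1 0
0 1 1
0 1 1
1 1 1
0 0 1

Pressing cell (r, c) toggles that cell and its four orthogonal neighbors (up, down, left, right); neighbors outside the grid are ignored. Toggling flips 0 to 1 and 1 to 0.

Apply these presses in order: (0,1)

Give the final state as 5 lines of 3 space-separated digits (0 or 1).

Answer: 1 0 1
0 0 1
0 1 1
1 1 1
0 0 1

Derivation:
After press 1 at (0,1):
1 0 1
0 0 1
0 1 1
1 1 1
0 0 1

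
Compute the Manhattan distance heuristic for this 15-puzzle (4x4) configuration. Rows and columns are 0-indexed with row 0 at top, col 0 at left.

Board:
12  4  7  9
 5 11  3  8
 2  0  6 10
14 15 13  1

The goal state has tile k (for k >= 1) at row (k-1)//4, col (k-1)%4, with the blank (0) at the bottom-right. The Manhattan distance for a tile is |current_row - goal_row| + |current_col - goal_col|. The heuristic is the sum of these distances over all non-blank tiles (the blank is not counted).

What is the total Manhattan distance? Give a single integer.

Answer: 33

Derivation:
Tile 12: (0,0)->(2,3) = 5
Tile 4: (0,1)->(0,3) = 2
Tile 7: (0,2)->(1,2) = 1
Tile 9: (0,3)->(2,0) = 5
Tile 5: (1,0)->(1,0) = 0
Tile 11: (1,1)->(2,2) = 2
Tile 3: (1,2)->(0,2) = 1
Tile 8: (1,3)->(1,3) = 0
Tile 2: (2,0)->(0,1) = 3
Tile 6: (2,2)->(1,1) = 2
Tile 10: (2,3)->(2,1) = 2
Tile 14: (3,0)->(3,1) = 1
Tile 15: (3,1)->(3,2) = 1
Tile 13: (3,2)->(3,0) = 2
Tile 1: (3,3)->(0,0) = 6
Sum: 5 + 2 + 1 + 5 + 0 + 2 + 1 + 0 + 3 + 2 + 2 + 1 + 1 + 2 + 6 = 33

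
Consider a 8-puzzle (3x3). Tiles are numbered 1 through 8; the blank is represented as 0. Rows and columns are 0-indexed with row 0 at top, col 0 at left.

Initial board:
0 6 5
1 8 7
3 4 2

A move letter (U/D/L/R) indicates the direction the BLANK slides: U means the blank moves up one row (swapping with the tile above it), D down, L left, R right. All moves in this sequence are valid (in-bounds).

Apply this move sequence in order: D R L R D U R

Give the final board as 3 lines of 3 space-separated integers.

After move 1 (D):
1 6 5
0 8 7
3 4 2

After move 2 (R):
1 6 5
8 0 7
3 4 2

After move 3 (L):
1 6 5
0 8 7
3 4 2

After move 4 (R):
1 6 5
8 0 7
3 4 2

After move 5 (D):
1 6 5
8 4 7
3 0 2

After move 6 (U):
1 6 5
8 0 7
3 4 2

After move 7 (R):
1 6 5
8 7 0
3 4 2

Answer: 1 6 5
8 7 0
3 4 2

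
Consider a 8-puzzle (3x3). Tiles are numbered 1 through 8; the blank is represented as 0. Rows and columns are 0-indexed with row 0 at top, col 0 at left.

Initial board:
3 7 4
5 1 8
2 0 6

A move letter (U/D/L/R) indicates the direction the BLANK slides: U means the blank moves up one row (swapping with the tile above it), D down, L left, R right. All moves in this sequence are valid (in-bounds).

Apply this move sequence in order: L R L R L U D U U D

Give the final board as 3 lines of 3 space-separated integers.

Answer: 3 7 4
0 1 8
5 2 6

Derivation:
After move 1 (L):
3 7 4
5 1 8
0 2 6

After move 2 (R):
3 7 4
5 1 8
2 0 6

After move 3 (L):
3 7 4
5 1 8
0 2 6

After move 4 (R):
3 7 4
5 1 8
2 0 6

After move 5 (L):
3 7 4
5 1 8
0 2 6

After move 6 (U):
3 7 4
0 1 8
5 2 6

After move 7 (D):
3 7 4
5 1 8
0 2 6

After move 8 (U):
3 7 4
0 1 8
5 2 6

After move 9 (U):
0 7 4
3 1 8
5 2 6

After move 10 (D):
3 7 4
0 1 8
5 2 6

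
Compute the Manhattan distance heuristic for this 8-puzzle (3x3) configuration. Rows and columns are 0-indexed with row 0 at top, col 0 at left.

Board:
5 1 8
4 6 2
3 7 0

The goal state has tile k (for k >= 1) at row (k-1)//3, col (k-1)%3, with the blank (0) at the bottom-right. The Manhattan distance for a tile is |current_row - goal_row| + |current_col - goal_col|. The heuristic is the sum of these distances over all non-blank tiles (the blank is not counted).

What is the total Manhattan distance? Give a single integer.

Answer: 14

Derivation:
Tile 5: at (0,0), goal (1,1), distance |0-1|+|0-1| = 2
Tile 1: at (0,1), goal (0,0), distance |0-0|+|1-0| = 1
Tile 8: at (0,2), goal (2,1), distance |0-2|+|2-1| = 3
Tile 4: at (1,0), goal (1,0), distance |1-1|+|0-0| = 0
Tile 6: at (1,1), goal (1,2), distance |1-1|+|1-2| = 1
Tile 2: at (1,2), goal (0,1), distance |1-0|+|2-1| = 2
Tile 3: at (2,0), goal (0,2), distance |2-0|+|0-2| = 4
Tile 7: at (2,1), goal (2,0), distance |2-2|+|1-0| = 1
Sum: 2 + 1 + 3 + 0 + 1 + 2 + 4 + 1 = 14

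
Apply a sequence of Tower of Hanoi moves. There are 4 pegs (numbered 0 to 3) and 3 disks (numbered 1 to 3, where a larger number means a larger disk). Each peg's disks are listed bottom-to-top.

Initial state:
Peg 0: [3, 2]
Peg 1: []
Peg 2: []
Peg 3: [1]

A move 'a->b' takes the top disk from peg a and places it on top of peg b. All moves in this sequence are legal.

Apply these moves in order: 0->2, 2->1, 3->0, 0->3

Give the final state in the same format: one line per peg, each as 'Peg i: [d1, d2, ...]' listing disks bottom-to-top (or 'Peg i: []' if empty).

After move 1 (0->2):
Peg 0: [3]
Peg 1: []
Peg 2: [2]
Peg 3: [1]

After move 2 (2->1):
Peg 0: [3]
Peg 1: [2]
Peg 2: []
Peg 3: [1]

After move 3 (3->0):
Peg 0: [3, 1]
Peg 1: [2]
Peg 2: []
Peg 3: []

After move 4 (0->3):
Peg 0: [3]
Peg 1: [2]
Peg 2: []
Peg 3: [1]

Answer: Peg 0: [3]
Peg 1: [2]
Peg 2: []
Peg 3: [1]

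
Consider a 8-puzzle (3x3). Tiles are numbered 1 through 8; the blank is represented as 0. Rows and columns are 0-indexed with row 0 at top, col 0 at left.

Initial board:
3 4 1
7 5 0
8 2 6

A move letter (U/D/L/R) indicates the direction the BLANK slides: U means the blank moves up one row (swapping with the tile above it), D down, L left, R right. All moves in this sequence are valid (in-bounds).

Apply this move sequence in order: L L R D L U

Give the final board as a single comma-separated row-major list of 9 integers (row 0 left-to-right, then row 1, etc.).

After move 1 (L):
3 4 1
7 0 5
8 2 6

After move 2 (L):
3 4 1
0 7 5
8 2 6

After move 3 (R):
3 4 1
7 0 5
8 2 6

After move 4 (D):
3 4 1
7 2 5
8 0 6

After move 5 (L):
3 4 1
7 2 5
0 8 6

After move 6 (U):
3 4 1
0 2 5
7 8 6

Answer: 3, 4, 1, 0, 2, 5, 7, 8, 6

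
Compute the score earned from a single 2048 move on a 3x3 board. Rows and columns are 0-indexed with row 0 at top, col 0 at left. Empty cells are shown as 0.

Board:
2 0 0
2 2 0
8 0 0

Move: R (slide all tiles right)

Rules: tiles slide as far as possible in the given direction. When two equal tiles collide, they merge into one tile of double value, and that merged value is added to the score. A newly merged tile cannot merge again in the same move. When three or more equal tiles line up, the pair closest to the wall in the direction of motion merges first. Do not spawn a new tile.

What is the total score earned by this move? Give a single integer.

Answer: 4

Derivation:
Slide right:
row 0: [2, 0, 0] -> [0, 0, 2]  score +0 (running 0)
row 1: [2, 2, 0] -> [0, 0, 4]  score +4 (running 4)
row 2: [8, 0, 0] -> [0, 0, 8]  score +0 (running 4)
Board after move:
0 0 2
0 0 4
0 0 8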